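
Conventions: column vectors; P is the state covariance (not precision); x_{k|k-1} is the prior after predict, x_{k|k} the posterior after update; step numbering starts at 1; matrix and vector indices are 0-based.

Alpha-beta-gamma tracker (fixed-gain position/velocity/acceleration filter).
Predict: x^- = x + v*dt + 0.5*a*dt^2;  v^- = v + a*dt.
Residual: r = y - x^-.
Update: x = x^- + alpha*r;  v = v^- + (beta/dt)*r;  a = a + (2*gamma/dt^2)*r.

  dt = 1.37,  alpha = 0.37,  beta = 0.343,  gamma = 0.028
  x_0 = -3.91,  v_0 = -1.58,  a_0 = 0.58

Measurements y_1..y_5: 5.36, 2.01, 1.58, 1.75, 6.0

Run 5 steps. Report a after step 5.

a_post = 0.3708

step 1: x_pred=-5.5303  r=10.8903  x^+=-1.5009  v^+=1.9411  a^+=0.9049
step 2: x_pred=2.0077  r=0.0023  x^+=2.0086  v^+=3.1815  a^+=0.9050
step 3: x_pred=7.2165  r=-5.6365  x^+=5.1310  v^+=3.0101  a^+=0.7368
step 4: x_pred=9.9463  r=-8.1963  x^+=6.9137  v^+=1.9675  a^+=0.4923
step 5: x_pred=10.0712  r=-4.0712  x^+=8.5648  v^+=1.6227  a^+=0.3708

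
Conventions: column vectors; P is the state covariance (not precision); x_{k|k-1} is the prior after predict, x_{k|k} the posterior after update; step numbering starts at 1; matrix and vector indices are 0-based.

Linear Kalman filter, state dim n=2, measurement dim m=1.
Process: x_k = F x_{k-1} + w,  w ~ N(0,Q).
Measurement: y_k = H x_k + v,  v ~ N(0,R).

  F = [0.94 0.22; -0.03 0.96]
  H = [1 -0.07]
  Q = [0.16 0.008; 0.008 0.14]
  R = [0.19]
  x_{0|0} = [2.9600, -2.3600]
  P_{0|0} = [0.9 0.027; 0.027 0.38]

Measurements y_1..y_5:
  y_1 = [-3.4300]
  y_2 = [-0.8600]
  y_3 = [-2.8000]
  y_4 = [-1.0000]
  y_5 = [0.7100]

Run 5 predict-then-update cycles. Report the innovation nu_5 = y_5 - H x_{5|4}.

step 1: x^-=[2.2632, -2.3544]  P^-=[0.9848 0.0871; 0.0871 0.4895]  S=[1.1650]  K=[0.8401; 0.0453]  nu=[-5.8580]  x^+=[-2.6580, -2.6199]  P^+=[0.1626 0.0427; 0.0427 0.4871]
step 2: x^-=[-3.0749, -2.4354]  P^-=[0.3449 0.1445; 0.1445 0.5866]  S=[0.5176]  K=[0.6469; 0.1999]  nu=[2.0444]  x^+=[-1.7524, -2.0266]  P^+=[0.1283 0.0776; 0.0776 0.5659]
step 3: x^-=[-2.0931, -1.8930]  P^-=[0.3329 0.1934; 0.1934 0.6572]  S=[0.4990]  K=[0.6399; 0.2954]  nu=[-0.8394]  x^+=[-2.6303, -2.1409]  P^+=[0.1285 0.0991; 0.0991 0.6136]
step 4: x^-=[-2.9435, -1.9764]  P^-=[0.3442 0.2227; 0.2227 0.6999]  S=[0.5065]  K=[0.6489; 0.3430]  nu=[1.8051]  x^+=[-1.7722, -1.3572]  P^+=[0.1310 0.1100; 0.1100 0.6403]
step 5: x^-=[-1.9644, -1.2497]  P^-=[0.3522 0.2381; 0.2381 0.7239]  S=[0.5124]  K=[0.6548; 0.3657]  nu=[2.5869]  x^+=[-0.2704, -0.3037]  P^+=[0.1325 0.1154; 0.1154 0.6554]

innov = [2.5869]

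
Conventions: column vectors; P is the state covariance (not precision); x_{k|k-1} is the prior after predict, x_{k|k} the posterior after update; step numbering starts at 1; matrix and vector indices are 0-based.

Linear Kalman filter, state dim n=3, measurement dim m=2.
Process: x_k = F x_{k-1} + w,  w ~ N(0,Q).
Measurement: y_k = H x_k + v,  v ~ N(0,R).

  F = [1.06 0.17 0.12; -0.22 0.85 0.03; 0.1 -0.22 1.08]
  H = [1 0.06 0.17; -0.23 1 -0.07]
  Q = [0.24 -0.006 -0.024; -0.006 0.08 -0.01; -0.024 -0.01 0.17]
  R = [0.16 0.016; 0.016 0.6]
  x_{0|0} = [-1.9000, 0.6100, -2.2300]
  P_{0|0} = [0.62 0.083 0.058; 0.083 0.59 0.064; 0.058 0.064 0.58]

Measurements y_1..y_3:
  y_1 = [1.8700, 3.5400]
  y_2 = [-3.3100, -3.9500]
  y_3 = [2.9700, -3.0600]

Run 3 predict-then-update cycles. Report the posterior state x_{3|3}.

x_post = [1.8379, -0.8388, -1.3485]

step 1: x^-=[-2.1779, 0.8696, -2.7326]  P^-=[1.0093 0.0156 0.1540; 0.0156 0.5083 -0.0594; 0.1540 -0.0594 0.8597]  S=[1.2490 -0.2071; -0.2071 1.1720]  K=[0.8217 -0.0487; 0.1039 0.4525; 0.2221 -0.0930]  nu=[4.4603, 1.9782]  x^+=[1.3908, 2.2281, -1.9261]  P^+=[0.1466 0.0108 -0.0973; 0.0108 0.2743 -0.0201; -0.0973 -0.0201 0.7794]
step 2: x^-=[1.6219, 1.5301, -2.4313]  P^-=[0.4022 0.0089 -0.0357; 0.0089 0.2822 -0.0333; -0.0357 -0.0333 1.0819]  S=[0.5827 -0.0653; -0.0653 0.9081]  K=[0.6761 -0.0407; 0.0701 0.3160; 0.2404 -0.0937]  nu=[-4.6103, -5.2773]  x^+=[-1.2806, -0.4607, -3.0453]  P^+=[0.1307 0.0068 -0.1387; 0.0068 0.1915 -0.0117; -0.1387 -0.0117 1.0373]
step 3: x^-=[-1.8012, -0.2012, -3.3156]  P^-=[0.3740 -0.0012 -0.0466; -0.0012 0.2243 0.0077; -0.0466 0.0077 1.3658]  S=[0.5585 -0.0677; -0.0677 0.8488]  K=[0.6497 -0.0472; 0.0568 0.2685; 0.3253 -0.0650]  nu=[5.3469, -3.5051]  x^+=[1.8379, -0.8388, -1.3485]  P^+=[0.1323 0.0005 -0.1711; 0.0005 0.1634 0.0179; -0.1711 0.0179 1.3003]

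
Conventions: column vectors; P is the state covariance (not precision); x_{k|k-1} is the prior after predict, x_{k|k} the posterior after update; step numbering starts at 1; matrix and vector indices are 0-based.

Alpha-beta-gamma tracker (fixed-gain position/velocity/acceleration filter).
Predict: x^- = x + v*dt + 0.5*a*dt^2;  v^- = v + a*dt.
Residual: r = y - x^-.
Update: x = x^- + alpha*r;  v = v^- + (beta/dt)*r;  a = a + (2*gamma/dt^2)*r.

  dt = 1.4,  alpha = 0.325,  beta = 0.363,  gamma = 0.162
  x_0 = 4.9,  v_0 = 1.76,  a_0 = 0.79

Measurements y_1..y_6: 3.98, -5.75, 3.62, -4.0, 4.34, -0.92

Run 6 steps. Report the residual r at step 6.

resid = 9.4727

step 1: x_pred=8.1382  r=-4.1582  x^+=6.7868  v^+=1.7878  a^+=0.1026
step 2: x_pred=9.3903  r=-15.1403  x^+=4.4697  v^+=-1.9942  a^+=-2.4002
step 3: x_pred=-0.6743  r=4.2943  x^+=0.7214  v^+=-4.2409  a^+=-1.6903
step 4: x_pred=-6.8724  r=2.8724  x^+=-5.9389  v^+=-5.8626  a^+=-1.2155
step 5: x_pred=-15.3377  r=19.6777  x^+=-8.9424  v^+=-2.4621  a^+=2.0374
step 6: x_pred=-10.3927  r=9.4727  x^+=-7.3141  v^+=2.8464  a^+=3.6033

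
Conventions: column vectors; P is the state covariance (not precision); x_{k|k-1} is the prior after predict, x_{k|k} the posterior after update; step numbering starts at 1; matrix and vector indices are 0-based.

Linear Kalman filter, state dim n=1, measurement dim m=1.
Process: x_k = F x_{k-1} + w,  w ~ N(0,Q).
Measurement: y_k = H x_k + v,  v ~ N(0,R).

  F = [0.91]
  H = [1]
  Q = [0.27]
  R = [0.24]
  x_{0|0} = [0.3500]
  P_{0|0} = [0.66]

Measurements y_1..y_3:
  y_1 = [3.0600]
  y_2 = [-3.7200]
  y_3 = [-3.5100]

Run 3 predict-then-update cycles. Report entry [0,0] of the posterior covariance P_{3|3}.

step 1: x^-=[0.3185]  P^-=[0.8165]  S=[1.0565]  K=[0.7728]  nu=[2.7415]  x^+=[2.4373]  P^+=[0.1855]
step 2: x^-=[2.2179]  P^-=[0.4236]  S=[0.6636]  K=[0.6383]  nu=[-5.9379]  x^+=[-1.5725]  P^+=[0.1532]
step 3: x^-=[-1.4309]  P^-=[0.3969]  S=[0.6369]  K=[0.6232]  nu=[-2.0791]  x^+=[-2.7265]  P^+=[0.1496]

P_post[0,0] = 0.1496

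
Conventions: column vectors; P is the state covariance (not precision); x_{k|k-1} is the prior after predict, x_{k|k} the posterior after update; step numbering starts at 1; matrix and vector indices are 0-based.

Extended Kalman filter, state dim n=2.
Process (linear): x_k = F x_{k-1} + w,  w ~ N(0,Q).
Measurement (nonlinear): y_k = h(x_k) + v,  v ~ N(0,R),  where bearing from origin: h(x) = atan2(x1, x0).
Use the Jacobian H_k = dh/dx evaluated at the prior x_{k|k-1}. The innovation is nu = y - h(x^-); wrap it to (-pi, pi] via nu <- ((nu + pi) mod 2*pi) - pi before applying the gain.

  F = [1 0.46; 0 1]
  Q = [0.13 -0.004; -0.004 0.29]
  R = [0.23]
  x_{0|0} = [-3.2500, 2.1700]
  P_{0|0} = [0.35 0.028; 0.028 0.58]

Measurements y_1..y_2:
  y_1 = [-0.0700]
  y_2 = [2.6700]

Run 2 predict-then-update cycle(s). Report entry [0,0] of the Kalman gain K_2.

K[0,0] = -0.6554

step 1: x^-=[-2.2518, 2.1700]  P^-=[0.6285 0.2908; 0.2908 0.8700]  H_jac=[-0.2219 -0.2303]  S=[0.3368]  K=[-0.6129; -0.7864]  nu=[-2.4447]  x^+=[-0.7535, 4.0925]  P^+=[0.5020 0.1285; 0.1285 0.6617]
step 2: x^-=[1.1291, 4.0925]  P^-=[0.8902 0.4289; 0.4289 0.9517]  H_jac=[-0.2271 0.0626]  S=[0.2674]  K=[-0.6554; -0.1412]  nu=[1.3684]  x^+=[0.2323, 3.8993]  P^+=[0.7753 0.4041; 0.4041 0.9464]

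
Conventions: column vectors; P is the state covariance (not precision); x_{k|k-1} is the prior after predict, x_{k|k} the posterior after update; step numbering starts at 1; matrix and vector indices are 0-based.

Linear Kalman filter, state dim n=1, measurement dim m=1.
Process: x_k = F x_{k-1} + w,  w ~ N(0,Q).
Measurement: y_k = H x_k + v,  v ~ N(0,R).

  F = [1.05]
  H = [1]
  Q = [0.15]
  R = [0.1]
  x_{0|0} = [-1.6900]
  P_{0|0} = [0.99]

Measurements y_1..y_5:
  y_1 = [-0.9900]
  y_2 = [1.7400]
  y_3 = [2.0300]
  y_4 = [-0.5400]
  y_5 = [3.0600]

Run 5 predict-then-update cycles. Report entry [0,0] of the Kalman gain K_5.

step 1: x^-=[-1.7745]  P^-=[1.2415]  S=[1.3415]  K=[0.9255]  nu=[0.7845]  x^+=[-1.0485]  P^+=[0.0925]
step 2: x^-=[-1.1009]  P^-=[0.2520]  S=[0.3520]  K=[0.7159]  nu=[2.8409]  x^+=[0.9330]  P^+=[0.0716]
step 3: x^-=[0.9796]  P^-=[0.2289]  S=[0.3289]  K=[0.6960]  nu=[1.0504]  x^+=[1.7107]  P^+=[0.0696]
step 4: x^-=[1.7962]  P^-=[0.2267]  S=[0.3267]  K=[0.6939]  nu=[-2.3362]  x^+=[0.1750]  P^+=[0.0694]
step 5: x^-=[0.1838]  P^-=[0.2265]  S=[0.3265]  K=[0.6937]  nu=[2.8762]  x^+=[2.1791]  P^+=[0.0694]

K[0,0] = 0.6937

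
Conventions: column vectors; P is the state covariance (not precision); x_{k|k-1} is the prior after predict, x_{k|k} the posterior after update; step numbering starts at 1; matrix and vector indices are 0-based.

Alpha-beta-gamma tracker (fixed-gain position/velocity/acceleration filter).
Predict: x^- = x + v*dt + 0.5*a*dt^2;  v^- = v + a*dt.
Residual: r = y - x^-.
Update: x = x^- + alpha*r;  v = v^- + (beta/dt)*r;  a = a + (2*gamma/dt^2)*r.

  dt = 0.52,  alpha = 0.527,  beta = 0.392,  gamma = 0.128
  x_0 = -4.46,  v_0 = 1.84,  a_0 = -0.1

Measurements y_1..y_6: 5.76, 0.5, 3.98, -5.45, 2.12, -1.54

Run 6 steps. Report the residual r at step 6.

resid = 5.1727

step 1: x_pred=-3.5167  r=9.2767  x^+=1.3721  v^+=8.7812  a^+=8.6827
step 2: x_pred=7.1122  r=-6.6122  x^+=3.6276  v^+=8.3116  a^+=2.4226
step 3: x_pred=8.2772  r=-4.2972  x^+=6.0126  v^+=6.3319  a^+=-1.6457
step 4: x_pred=9.0827  r=-14.5327  x^+=1.4240  v^+=-5.4792  a^+=-15.4045
step 5: x_pred=-3.5079  r=5.6279  x^+=-0.5420  v^+=-9.2470  a^+=-10.0763
step 6: x_pred=-6.7127  r=5.1727  x^+=-3.9867  v^+=-10.5872  a^+=-5.1790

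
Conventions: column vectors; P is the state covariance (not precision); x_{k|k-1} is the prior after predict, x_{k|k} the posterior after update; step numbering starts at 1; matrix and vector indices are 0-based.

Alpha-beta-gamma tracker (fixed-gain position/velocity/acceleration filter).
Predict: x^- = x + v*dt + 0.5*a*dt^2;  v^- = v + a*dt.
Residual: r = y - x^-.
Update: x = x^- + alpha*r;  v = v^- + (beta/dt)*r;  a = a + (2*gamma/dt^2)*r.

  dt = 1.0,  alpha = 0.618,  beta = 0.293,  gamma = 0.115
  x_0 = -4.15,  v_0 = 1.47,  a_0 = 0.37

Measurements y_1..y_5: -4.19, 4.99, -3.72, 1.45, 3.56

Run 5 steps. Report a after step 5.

a_post = -0.5602

step 1: x_pred=-2.4950  r=-1.6950  x^+=-3.5425  v^+=1.3434  a^+=-0.0198
step 2: x_pred=-2.2091  r=7.1991  x^+=2.2400  v^+=3.4328  a^+=1.6359
step 3: x_pred=6.4908  r=-10.2108  x^+=0.1805  v^+=2.0770  a^+=-0.7125
step 4: x_pred=1.9013  r=-0.4513  x^+=1.6224  v^+=1.2323  a^+=-0.8163
step 5: x_pred=2.4465  r=1.1135  x^+=3.1346  v^+=0.7422  a^+=-0.5602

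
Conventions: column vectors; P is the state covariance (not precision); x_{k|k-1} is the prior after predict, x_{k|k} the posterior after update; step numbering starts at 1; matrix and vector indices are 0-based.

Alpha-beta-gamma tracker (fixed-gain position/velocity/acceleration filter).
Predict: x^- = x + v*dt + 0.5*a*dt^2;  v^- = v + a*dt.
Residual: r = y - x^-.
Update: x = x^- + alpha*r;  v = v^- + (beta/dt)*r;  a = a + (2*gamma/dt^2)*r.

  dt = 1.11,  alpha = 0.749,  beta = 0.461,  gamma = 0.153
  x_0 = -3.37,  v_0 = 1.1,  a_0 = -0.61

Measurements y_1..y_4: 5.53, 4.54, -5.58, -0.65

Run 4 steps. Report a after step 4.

a_post = -2.0064

step 1: x_pred=-2.5248  r=8.0548  x^+=3.5082  v^+=3.7682  a^+=1.3905
step 2: x_pred=8.5475  r=-4.0075  x^+=5.5459  v^+=3.6472  a^+=0.3952
step 3: x_pred=9.8377  r=-15.4177  x^+=-1.7102  v^+=-2.3174  a^+=-3.4339
step 4: x_pred=-6.3979  r=5.7479  x^+=-2.0927  v^+=-3.7418  a^+=-2.0064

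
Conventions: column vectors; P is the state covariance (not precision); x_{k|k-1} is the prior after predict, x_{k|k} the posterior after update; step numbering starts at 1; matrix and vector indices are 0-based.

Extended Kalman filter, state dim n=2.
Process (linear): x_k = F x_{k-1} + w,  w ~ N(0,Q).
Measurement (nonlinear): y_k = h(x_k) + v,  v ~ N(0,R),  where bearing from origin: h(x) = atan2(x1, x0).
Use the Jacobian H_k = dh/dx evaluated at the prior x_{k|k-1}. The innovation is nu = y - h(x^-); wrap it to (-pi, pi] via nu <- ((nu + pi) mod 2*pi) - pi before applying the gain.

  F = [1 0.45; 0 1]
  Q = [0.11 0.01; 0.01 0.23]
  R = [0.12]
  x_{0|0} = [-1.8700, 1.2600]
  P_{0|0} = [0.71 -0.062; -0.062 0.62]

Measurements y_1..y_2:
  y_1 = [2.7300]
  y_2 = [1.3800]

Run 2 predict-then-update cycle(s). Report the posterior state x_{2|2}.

x_post = [-0.5996, 1.9557]

step 1: x^-=[-1.3030, 1.2600]  P^-=[0.8897 0.2270; 0.2270 0.8500]  H_jac=[-0.3835 -0.3966]  S=[0.4536]  K=[-0.9507; -0.9351]  nu=[0.3570]  x^+=[-1.6424, 0.9262]  P^+=[0.4797 -0.1763; -0.1763 0.4534]
step 2: x^-=[-1.2257, 0.9262]  P^-=[0.5229 0.0378; 0.0378 0.6834]  H_jac=[-0.3924 -0.5193]  S=[0.4002]  K=[-0.5617; -0.9237]  nu=[-1.1145]  x^+=[-0.5996, 1.9557]  P^+=[0.3966 -0.1699; -0.1699 0.3418]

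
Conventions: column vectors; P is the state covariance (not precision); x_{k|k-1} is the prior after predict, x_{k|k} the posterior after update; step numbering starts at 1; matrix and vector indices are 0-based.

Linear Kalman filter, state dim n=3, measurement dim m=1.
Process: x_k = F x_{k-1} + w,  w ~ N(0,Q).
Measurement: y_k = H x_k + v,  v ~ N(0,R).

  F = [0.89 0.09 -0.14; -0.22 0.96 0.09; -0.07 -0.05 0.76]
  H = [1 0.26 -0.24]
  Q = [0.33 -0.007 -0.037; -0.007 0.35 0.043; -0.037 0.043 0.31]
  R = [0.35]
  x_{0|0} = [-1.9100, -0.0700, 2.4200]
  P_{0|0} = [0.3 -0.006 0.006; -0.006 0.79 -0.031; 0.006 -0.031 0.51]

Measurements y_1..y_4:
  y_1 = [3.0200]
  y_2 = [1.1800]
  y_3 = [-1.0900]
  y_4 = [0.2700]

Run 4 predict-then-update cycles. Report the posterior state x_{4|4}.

x_post = [-0.0688, 1.0563, 0.3829]

step 1: x^-=[-2.0450, 0.5708, 1.9764]  P^-=[0.5823 -0.0043 -0.1114; -0.0043 1.0937 0.0214; -0.1114 0.0214 0.6097]  S=[1.0900]  K=[0.5578; 0.2522; -0.2314]  nu=[5.3909]  x^+=[0.9620, 1.9303, 0.7291]  P^+=[0.2432 -0.1577 0.0292; -0.1577 1.0243 0.0850; 0.0292 0.0850 0.5513]
step 2: x^-=[0.9278, 1.7071, 0.3902]  P^-=[0.5071 -0.1121 -0.0809; -0.1121 1.3904 0.1007; -0.0809 0.1007 0.6215]  S=[0.9548]  K=[0.5209; 0.2358; -0.2136]  nu=[-0.0980]  x^+=[0.8768, 1.6840, 0.4112]  P^+=[0.2480 -0.2294 0.0253; -0.2294 1.3373 0.1488; 0.0253 0.1488 0.5780]
step 3: x^-=[0.8743, 1.4607, 0.1669]  P^-=[0.5018 -0.1548 -0.0797; -0.1548 1.7208 0.1386; -0.0797 0.1386 0.6328]  S=[0.9451]  K=[0.5086; 0.2744; -0.2070]  nu=[-2.3041]  x^+=[-0.2976, 0.8285, 0.6438]  P^+=[0.2573 -0.2867 0.0197; -0.2867 1.6496 0.1922; 0.0197 0.1922 0.5923]
step 4: x^-=[-0.2804, 0.9187, 0.4687]  P^-=[0.5031 -0.1837 -0.0809; -0.1837 2.0410 0.1604; -0.0809 0.1604 0.6388]  S=[0.9511]  K=[0.4991; 0.3243; -0.2024]  nu=[0.4241]  x^+=[-0.0688, 1.0563, 0.3829]  P^+=[0.2661 -0.3377 0.0152; -0.3377 1.9410 0.2228; 0.0152 0.2228 0.5998]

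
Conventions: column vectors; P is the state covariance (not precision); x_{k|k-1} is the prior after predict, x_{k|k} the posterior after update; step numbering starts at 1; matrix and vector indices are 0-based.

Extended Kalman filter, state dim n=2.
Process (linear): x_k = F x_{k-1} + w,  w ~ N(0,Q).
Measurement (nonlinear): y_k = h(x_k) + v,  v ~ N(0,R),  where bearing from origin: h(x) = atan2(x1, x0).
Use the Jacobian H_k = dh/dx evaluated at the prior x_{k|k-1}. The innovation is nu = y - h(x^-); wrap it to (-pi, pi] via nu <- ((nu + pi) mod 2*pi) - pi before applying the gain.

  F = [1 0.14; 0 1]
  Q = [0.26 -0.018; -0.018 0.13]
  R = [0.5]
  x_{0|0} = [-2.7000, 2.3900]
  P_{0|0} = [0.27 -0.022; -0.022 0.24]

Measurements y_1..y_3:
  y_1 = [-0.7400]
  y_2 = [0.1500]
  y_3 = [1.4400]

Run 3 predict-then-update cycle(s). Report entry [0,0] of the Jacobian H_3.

step 1: x^-=[-2.3654, 2.3900]  P^-=[0.5285 -0.0064; -0.0064 0.3700]  H_jac=[-0.2114 -0.2092]  S=[0.5392]  K=[-0.2047; -0.1410]  nu=[-3.0910]  x^+=[-1.7327, 2.8259]  P^+=[0.5060 -0.0220; -0.0220 0.3593]
step 2: x^-=[-1.3371, 2.8259]  P^-=[0.7668 0.0103; 0.0103 0.4893]  H_jac=[-0.2891 -0.1368]  S=[0.5741]  K=[-0.3887; -0.1218]  nu=[-1.8627]  x^+=[-0.6130, 3.0528]  P^+=[0.6801 -0.0168; -0.0168 0.4808]
step 3: x^-=[-0.1857, 3.0528]  P^-=[0.9448 0.0325; 0.0325 0.6108]  H_jac=[-0.3264 -0.0198]  S=[0.6013]  K=[-0.5139; -0.0378]  nu=[-0.1915]  x^+=[-0.0872, 3.0600]  P^+=[0.7860 0.0208; 0.0208 0.6099]

H_jac[0,0] = -0.3264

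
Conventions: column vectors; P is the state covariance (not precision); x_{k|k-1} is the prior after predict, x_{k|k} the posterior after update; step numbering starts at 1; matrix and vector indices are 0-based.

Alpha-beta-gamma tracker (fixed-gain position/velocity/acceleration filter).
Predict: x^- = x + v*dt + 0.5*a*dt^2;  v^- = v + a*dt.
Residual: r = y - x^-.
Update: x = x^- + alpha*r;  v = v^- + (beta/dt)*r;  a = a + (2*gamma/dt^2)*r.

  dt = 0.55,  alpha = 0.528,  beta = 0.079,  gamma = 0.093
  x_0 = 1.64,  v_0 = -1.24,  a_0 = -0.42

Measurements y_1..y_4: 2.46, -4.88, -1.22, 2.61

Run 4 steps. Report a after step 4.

step 1: x_pred=0.8945  r=1.5655  x^+=1.7211  v^+=-1.2461  a^+=0.5426
step 2: x_pred=1.1178  r=-5.9978  x^+=-2.0491  v^+=-1.8092  a^+=-3.1453
step 3: x_pred=-3.5198  r=2.2998  x^+=-2.3055  v^+=-3.2088  a^+=-1.7312
step 4: x_pred=-4.3322  r=6.9422  x^+=-0.6667  v^+=-3.1638  a^+=2.5374

a_post = 2.5374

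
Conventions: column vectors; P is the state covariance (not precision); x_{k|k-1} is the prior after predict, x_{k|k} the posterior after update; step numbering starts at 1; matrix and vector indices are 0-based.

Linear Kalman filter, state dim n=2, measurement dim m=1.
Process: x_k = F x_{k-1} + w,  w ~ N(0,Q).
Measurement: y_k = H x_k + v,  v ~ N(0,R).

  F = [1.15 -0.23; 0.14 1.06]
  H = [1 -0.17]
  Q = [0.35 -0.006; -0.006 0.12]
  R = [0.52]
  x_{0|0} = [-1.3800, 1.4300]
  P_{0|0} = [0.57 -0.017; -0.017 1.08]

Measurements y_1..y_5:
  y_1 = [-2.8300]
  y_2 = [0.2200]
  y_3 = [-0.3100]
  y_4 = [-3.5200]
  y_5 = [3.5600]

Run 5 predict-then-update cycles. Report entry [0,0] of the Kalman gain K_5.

K[0,0] = 0.5776

step 1: x^-=[-1.9159, 1.3226]  P^-=[1.1699 -0.1977; -0.1977 1.3396]  S=[1.7959]  K=[0.6702; -0.2369]  nu=[-0.6893]  x^+=[-2.3778, 1.4859]  P^+=[0.3634 0.0874; 0.0874 1.2388]
step 2: x^-=[-3.0763, 1.2421]  P^-=[0.8498 -0.1458; -0.1458 1.5450]  S=[1.4640]  K=[0.5974; -0.2790]  nu=[3.5074]  x^+=[-0.9809, 0.2636]  P^+=[0.3273 0.0982; 0.0982 1.4311]
step 3: x^-=[-1.1887, 0.1421]  P^-=[0.8067 -0.1856; -0.1856 1.7635]  S=[1.4407]  K=[0.5818; -0.3369]  nu=[0.9029]  x^+=[-0.6634, -0.1621]  P^+=[0.3190 0.0968; 0.0968 1.6000]
step 4: x^-=[-0.7257, -0.2647]  P^-=[0.8053 -0.2298; -0.2298 1.9527]  S=[1.4599]  K=[0.5784; -0.3848]  nu=[-2.8393]  x^+=[-2.3679, 0.8280]  P^+=[0.3169 0.0951; 0.0951 1.7365]
step 5: x^-=[-2.9135, 0.5461]  P^-=[0.8107 -0.2655; -0.2655 2.1056]  S=[1.4818]  K=[0.5776; -0.4207]  nu=[6.5664]  x^+=[0.8789, -2.2164]  P^+=[0.3164 0.0946; 0.0946 1.8433]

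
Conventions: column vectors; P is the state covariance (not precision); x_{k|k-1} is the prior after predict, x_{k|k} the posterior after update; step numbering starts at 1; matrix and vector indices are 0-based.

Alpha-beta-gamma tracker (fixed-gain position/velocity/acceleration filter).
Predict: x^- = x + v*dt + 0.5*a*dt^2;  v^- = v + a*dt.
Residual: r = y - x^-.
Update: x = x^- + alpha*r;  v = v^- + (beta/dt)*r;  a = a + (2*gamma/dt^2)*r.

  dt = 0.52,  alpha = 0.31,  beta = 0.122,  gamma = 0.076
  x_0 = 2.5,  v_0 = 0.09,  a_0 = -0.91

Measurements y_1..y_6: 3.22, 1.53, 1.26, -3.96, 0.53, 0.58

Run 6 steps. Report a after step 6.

a_post = 0.7360

step 1: x_pred=2.4238  r=0.7962  x^+=2.6706  v^+=-0.1964  a^+=-0.4624
step 2: x_pred=2.5060  r=-0.9760  x^+=2.2034  v^+=-0.6658  a^+=-1.0110
step 3: x_pred=1.7205  r=-0.4605  x^+=1.5777  v^+=-1.2996  a^+=-1.2699
step 4: x_pred=0.7303  r=-4.6903  x^+=-0.7237  v^+=-3.0603  a^+=-3.9064
step 5: x_pred=-2.8432  r=3.3732  x^+=-1.7975  v^+=-4.3003  a^+=-2.0102
step 6: x_pred=-4.3055  r=4.8855  x^+=-2.7910  v^+=-4.1994  a^+=0.7360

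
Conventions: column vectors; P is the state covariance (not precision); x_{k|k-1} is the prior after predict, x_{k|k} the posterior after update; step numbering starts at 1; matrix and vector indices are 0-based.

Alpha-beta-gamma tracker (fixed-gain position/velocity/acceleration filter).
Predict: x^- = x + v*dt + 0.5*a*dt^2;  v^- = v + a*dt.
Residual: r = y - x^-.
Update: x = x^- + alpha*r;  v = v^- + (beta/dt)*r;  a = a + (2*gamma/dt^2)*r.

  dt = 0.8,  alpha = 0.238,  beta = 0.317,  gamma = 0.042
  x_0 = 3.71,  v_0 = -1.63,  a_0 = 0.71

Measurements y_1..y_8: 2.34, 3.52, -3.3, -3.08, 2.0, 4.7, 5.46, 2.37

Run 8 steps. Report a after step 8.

step 1: x_pred=2.6332  r=-0.2932  x^+=2.5634  v^+=-1.1782  a^+=0.6715
step 2: x_pred=1.8358  r=1.6842  x^+=2.2366  v^+=0.0264  a^+=0.8926
step 3: x_pred=2.5434  r=-5.8434  x^+=1.1526  v^+=-1.5750  a^+=0.1256
step 4: x_pred=-0.0671  r=-3.0129  x^+=-0.7842  v^+=-2.6683  a^+=-0.2698
step 5: x_pred=-3.0052  r=5.0052  x^+=-1.8139  v^+=-0.9009  a^+=0.3871
step 6: x_pred=-2.4107  r=7.1107  x^+=-0.7184  v^+=2.2265  a^+=1.3204
step 7: x_pred=1.4853  r=3.9747  x^+=2.4313  v^+=4.8578  a^+=1.8421
step 8: x_pred=6.9070  r=-4.5370  x^+=5.8272  v^+=4.5337  a^+=1.2466

a_post = 1.2466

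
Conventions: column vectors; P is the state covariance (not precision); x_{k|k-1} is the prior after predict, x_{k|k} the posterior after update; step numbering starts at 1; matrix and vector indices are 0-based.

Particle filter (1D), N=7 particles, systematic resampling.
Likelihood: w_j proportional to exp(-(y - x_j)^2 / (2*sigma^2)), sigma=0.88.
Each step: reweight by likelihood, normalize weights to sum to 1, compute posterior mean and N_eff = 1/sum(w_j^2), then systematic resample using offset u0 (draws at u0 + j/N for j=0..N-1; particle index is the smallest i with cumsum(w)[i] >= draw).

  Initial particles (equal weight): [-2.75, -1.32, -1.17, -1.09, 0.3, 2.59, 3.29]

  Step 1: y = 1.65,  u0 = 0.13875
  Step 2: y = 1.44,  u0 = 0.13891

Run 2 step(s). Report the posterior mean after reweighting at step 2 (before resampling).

post_mean = 1.8168

step 1: w=[0.0000, 0.0032, 0.0055, 0.0074, 0.2890, 0.5299, 0.1651]  mean=1.9836  Neff=2.5534  idx=[4, 4, 5, 5, 5, 6, 6]
step 2: w=[0.1830, 0.1830, 0.1803, 0.1803, 0.1803, 0.0465, 0.0465]  mean=1.8168  Neff=5.9215  idx=[0, 1, 2, 3, 3, 4, 6]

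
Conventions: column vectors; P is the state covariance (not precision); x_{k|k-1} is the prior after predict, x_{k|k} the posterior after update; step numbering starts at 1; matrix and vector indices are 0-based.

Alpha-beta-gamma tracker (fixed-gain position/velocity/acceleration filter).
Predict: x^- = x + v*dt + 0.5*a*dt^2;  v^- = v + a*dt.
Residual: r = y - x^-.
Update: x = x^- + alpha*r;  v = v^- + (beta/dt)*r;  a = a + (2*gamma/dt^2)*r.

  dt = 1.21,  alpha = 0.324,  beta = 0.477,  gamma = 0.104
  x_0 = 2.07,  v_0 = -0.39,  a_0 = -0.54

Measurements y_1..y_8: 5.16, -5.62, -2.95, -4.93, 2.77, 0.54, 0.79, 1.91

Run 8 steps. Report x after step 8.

step 1: x_pred=1.2028  r=3.9572  x^+=2.4849  v^+=0.5166  a^+=0.0222
step 2: x_pred=3.1262  r=-8.7462  x^+=0.2925  v^+=-2.9045  a^+=-1.2204
step 3: x_pred=-4.1153  r=1.1653  x^+=-3.7377  v^+=-3.9217  a^+=-1.0548
step 4: x_pred=-9.2552  r=4.3252  x^+=-7.8538  v^+=-3.4930  a^+=-0.4403
step 5: x_pred=-12.4027  r=15.1727  x^+=-7.4867  v^+=1.9555  a^+=1.7152
step 6: x_pred=-3.8650  r=4.4050  x^+=-2.4378  v^+=5.7674  a^+=2.3410
step 7: x_pred=6.2545  r=-5.4645  x^+=4.4840  v^+=6.4458  a^+=1.5647
step 8: x_pred=13.4289  r=-11.5189  x^+=9.6967  v^+=3.7982  a^+=-0.0718

x_post = 9.6967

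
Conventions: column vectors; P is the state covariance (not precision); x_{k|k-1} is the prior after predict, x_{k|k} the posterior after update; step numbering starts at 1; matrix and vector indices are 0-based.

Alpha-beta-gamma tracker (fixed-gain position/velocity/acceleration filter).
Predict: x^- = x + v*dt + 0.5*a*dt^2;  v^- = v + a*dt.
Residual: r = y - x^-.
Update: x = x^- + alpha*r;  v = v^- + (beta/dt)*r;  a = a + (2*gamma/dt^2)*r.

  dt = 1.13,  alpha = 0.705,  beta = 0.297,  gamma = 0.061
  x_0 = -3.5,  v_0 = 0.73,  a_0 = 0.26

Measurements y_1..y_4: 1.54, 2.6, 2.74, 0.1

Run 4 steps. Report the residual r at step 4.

step 1: x_pred=-2.5091  r=4.0491  x^+=0.3455  v^+=2.0880  a^+=0.6469
step 2: x_pred=3.1180  r=-0.5180  x^+=2.7528  v^+=2.6829  a^+=0.5974
step 3: x_pred=6.1658  r=-3.4258  x^+=3.7506  v^+=2.4575  a^+=0.2701
step 4: x_pred=6.7000  r=-6.6000  x^+=2.0470  v^+=1.0280  a^+=-0.3605

resid = -6.6000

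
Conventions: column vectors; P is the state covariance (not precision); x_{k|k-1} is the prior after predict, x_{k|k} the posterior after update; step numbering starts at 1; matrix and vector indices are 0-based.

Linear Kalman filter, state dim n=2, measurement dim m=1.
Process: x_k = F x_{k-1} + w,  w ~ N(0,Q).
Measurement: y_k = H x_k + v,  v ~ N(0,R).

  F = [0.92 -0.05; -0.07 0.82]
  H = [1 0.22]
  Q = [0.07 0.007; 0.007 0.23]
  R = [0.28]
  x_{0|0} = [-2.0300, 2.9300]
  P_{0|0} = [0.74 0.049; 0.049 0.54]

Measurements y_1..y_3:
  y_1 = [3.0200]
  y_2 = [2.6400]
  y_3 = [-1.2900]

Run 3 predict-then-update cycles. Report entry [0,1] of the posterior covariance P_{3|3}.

step 1: x^-=[-2.0141, 2.5447]  P^-=[0.6932 -0.0257; -0.0257 0.5911]  S=[0.9905]  K=[0.6941; 0.1054]  nu=[4.4743]  x^+=[1.0916, 3.0162]  P^+=[0.2159 -0.0981; -0.0981 0.5801]
step 2: x^-=[0.8535, 2.3969]  P^-=[0.2632 -0.1051; -0.1051 0.6324]  S=[0.5276]  K=[0.4551; 0.0646]  nu=[1.2592]  x^+=[1.4266, 2.4782]  P^+=[0.1540 -0.1206; -0.1206 0.6302]
step 3: x^-=[1.1885, 1.9323]  P^-=[0.2130 -0.1201; -0.1201 0.6683]  S=[0.4725]  K=[0.3948; 0.0570]  nu=[-2.9036]  x^+=[0.0421, 1.7669]  P^+=[0.1393 -0.1307; -0.1307 0.6668]

P_post[0,1] = -0.1307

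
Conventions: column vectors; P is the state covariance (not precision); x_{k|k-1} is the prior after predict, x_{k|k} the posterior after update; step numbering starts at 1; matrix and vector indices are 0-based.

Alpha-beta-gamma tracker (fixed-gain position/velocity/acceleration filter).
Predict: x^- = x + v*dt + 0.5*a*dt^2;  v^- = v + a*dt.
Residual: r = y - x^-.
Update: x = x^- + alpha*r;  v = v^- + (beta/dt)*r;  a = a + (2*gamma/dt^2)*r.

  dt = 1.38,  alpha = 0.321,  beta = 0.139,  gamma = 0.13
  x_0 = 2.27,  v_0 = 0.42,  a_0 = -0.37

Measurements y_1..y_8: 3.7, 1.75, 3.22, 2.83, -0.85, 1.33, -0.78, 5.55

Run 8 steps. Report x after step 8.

step 1: x_pred=2.4973  r=1.2027  x^+=2.8834  v^+=0.0305  a^+=-0.2058
step 2: x_pred=2.7295  r=-0.9795  x^+=2.4151  v^+=-0.3521  a^+=-0.3395
step 3: x_pred=1.6059  r=1.6141  x^+=2.1240  v^+=-0.6581  a^+=-0.1192
step 4: x_pred=1.1024  r=1.7276  x^+=1.6569  v^+=-0.6485  a^+=0.1167
step 5: x_pred=0.8731  r=-1.7231  x^+=0.3200  v^+=-0.6610  a^+=-0.1185
step 6: x_pred=-0.7051  r=2.0351  x^+=-0.0518  v^+=-0.6196  a^+=0.1593
step 7: x_pred=-0.7553  r=-0.0247  x^+=-0.7632  v^+=-0.4023  a^+=0.1559
step 8: x_pred=-1.1699  r=6.7199  x^+=0.9872  v^+=0.4897  a^+=1.0734

x_post = 0.9872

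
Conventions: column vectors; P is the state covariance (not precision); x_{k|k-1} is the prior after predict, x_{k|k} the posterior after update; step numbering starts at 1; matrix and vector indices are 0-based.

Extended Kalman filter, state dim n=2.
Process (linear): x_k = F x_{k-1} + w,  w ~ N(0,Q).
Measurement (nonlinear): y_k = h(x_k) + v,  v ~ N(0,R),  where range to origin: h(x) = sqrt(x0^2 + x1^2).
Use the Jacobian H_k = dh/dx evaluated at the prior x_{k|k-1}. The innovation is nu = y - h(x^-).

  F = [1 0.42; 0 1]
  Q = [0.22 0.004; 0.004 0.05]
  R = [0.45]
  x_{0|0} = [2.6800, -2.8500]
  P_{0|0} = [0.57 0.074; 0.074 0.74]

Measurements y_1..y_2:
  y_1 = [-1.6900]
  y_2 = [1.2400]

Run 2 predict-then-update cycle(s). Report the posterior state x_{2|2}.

step 1: x^-=[1.4830, -2.8500]  P^-=[0.9827 0.3888; 0.3888 0.7900]  H_jac=[0.4616 -0.8871]  S=[0.9626]  K=[0.1129; -0.5416]  nu=[-4.9028]  x^+=[0.9293, -0.1949]  P^+=[0.9704 0.4477; 0.4477 0.5077]
step 2: x^-=[0.8475, -0.1949]  P^-=[1.6560 0.6649; 0.6649 0.5577]  H_jac=[0.9746 -0.2241]  S=[1.7605]  K=[0.8321; 0.2971]  nu=[0.3704]  x^+=[1.1557, -0.0848]  P^+=[0.4370 0.2297; 0.2297 0.4023]

x_post = [1.1557, -0.0848]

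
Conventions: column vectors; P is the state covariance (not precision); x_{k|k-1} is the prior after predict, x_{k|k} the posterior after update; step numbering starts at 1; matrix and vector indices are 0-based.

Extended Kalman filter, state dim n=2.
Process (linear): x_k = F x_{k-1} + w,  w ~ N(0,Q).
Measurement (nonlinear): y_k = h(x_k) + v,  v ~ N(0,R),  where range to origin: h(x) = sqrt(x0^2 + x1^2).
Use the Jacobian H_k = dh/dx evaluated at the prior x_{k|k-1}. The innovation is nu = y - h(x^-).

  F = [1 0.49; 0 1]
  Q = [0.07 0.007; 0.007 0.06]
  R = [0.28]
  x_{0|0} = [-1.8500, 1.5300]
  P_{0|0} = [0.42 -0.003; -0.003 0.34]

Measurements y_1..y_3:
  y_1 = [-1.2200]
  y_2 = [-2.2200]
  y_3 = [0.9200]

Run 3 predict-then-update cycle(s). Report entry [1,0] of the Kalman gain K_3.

step 1: x^-=[-1.1003, 1.5300]  P^-=[0.5687 0.1706; 0.1706 0.4000]  H_jac=[-0.5839 0.8119]  S=[0.5758]  K=[-0.3361; 0.3910]  nu=[-3.1046]  x^+=[-0.0568, 0.3161]  P^+=[0.5036 0.2463; 0.2463 0.3120]
step 2: x^-=[0.0981, 0.3161]  P^-=[0.8899 0.4061; 0.4061 0.3720]  H_jac=[0.2963 0.9551]  S=[0.9274]  K=[0.7027; 0.5129]  nu=[-2.5509]  x^+=[-1.6944, -0.9922]  P^+=[0.4320 0.0719; 0.0719 0.1280]
step 3: x^-=[-2.1806, -0.9922]  P^-=[0.6033 0.1417; 0.1417 0.1880]  H_jac=[-0.9102 -0.4142]  S=[0.9189]  K=[-0.6614; -0.2251]  nu=[-1.4757]  x^+=[-1.2045, -0.6601]  P^+=[0.2013 0.0049; 0.0049 0.1415]

K[1,0] = -0.2251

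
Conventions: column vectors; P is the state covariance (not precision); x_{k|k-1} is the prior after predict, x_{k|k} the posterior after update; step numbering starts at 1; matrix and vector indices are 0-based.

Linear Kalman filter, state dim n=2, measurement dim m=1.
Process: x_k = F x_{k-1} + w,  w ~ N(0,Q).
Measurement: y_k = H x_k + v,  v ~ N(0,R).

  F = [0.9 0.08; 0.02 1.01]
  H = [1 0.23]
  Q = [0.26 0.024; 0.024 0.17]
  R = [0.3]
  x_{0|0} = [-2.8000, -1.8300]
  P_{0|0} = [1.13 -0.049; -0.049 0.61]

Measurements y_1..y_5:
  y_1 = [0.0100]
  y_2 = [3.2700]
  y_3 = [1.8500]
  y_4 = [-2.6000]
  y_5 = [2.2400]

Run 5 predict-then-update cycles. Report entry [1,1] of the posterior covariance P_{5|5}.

step 1: x^-=[-2.6664, -1.9043]  P^-=[1.1721 0.0490; 0.0490 0.7907]  S=[1.5365]  K=[0.7702; 0.1503]  nu=[3.1144]  x^+=[-0.2677, -1.4363]  P^+=[0.2607 -0.1288; -0.1288 0.7560]
step 2: x^-=[-0.3559, -1.4561]  P^-=[0.4574 -0.0275; -0.0275 0.9361]  S=[0.7943]  K=[0.5679; 0.2364]  nu=[3.9607]  x^+=[1.8936, -0.5196]  P^+=[0.2012 -0.1342; -0.1342 0.8917]
step 3: x^-=[1.6627, -0.4869]  P^-=[0.4094 -0.0225; -0.0225 1.0743]  S=[0.7559]  K=[0.5348; 0.2971]  nu=[0.2993]  x^+=[1.8227, -0.3980]  P^+=[0.1932 -0.1426; -0.1426 1.0076]
step 4: x^-=[1.6086, -0.3655]  P^-=[0.4024 -0.0210; -0.0210 1.1922]  S=[0.7558]  K=[0.5260; 0.3350]  nu=[-4.1246]  x^+=[-0.5611, -1.7474]  P^+=[0.1933 -0.1542; -0.1542 1.1073]
step 5: x^-=[-0.6447, -1.7761]  P^-=[0.4014 -0.0234; -0.0234 1.2934]  S=[0.7591]  K=[0.5217; 0.3610]  nu=[3.2932]  x^+=[1.0735, -0.5871]  P^+=[0.1948 -0.1664; -0.1664 1.1945]

P_post[1,1] = 1.1945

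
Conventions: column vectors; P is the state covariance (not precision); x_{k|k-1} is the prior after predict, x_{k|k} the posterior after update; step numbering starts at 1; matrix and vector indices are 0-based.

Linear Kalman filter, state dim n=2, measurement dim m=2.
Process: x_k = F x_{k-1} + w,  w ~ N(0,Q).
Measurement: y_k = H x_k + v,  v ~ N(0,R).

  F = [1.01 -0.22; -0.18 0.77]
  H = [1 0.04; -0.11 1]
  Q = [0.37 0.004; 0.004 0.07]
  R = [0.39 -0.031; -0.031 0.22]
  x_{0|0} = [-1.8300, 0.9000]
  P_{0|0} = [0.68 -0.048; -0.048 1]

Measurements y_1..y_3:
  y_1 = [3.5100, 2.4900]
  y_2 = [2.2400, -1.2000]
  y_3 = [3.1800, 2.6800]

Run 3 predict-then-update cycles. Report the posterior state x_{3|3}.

x_post = [2.4098, 1.0010]

step 1: x^-=[-2.0463, 1.0224]  P^-=[1.1334 -0.3283; -0.3283 0.6982]  S=[1.4983 -0.4546; -0.4546 1.0042]  K=[0.7081 -0.1305; 0.0248 0.7425]  nu=[5.5154, 1.2425]  x^+=[1.6971, 2.0819]  P^+=[0.2810 -0.0198; -0.0198 0.1604]
step 2: x^-=[1.2561, 1.2976]  P^-=[0.6732 -0.0904; -0.0904 0.1797]  S=[1.0562 -0.1879; -0.1879 0.4277]  K=[0.6135 -0.1150; 0.0001 0.4434]  nu=[0.9320, -2.3594]  x^+=[2.0993, 0.2515]  P^+=[0.2435 -0.0175; -0.0175 0.0956]
step 3: x^-=[2.0649, -0.1842]  P^-=[0.6308 -0.0708; -0.0708 0.1394]  S=[1.0154 -0.1653; -0.1653 0.3827]  K=[0.6011 -0.1067; -0.0017 0.3840]  nu=[1.1225, 3.0913]  x^+=[2.4098, 1.0010]  P^+=[0.2384 -0.0159; -0.0159 0.0828]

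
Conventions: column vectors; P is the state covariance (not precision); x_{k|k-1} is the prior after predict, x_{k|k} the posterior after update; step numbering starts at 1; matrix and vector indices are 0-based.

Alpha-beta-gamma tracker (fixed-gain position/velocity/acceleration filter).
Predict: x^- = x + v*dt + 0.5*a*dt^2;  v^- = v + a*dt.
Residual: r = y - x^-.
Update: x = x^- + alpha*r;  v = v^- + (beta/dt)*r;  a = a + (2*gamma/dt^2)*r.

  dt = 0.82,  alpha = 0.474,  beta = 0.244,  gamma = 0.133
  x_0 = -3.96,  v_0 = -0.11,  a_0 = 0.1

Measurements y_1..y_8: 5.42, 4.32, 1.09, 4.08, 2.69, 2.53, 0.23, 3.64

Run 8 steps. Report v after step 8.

v_post = -10.0702

step 1: x_pred=-4.0166  r=9.4366  x^+=0.4564  v^+=2.7800  a^+=3.8331
step 2: x_pred=4.0246  r=0.2954  x^+=4.1646  v^+=6.0110  a^+=3.9499
step 3: x_pred=10.4216  r=-9.3316  x^+=5.9984  v^+=6.4732  a^+=0.2584
step 4: x_pred=11.3933  r=-7.3133  x^+=7.9268  v^+=4.5089  a^+=-2.6348
step 5: x_pred=10.7383  r=-8.0483  x^+=6.9234  v^+=-0.0464  a^+=-5.8187
step 6: x_pred=4.9291  r=-2.3991  x^+=3.7919  v^+=-5.5316  a^+=-6.7677
step 7: x_pred=-3.0193  r=3.2493  x^+=-1.4791  v^+=-10.1143  a^+=-5.4823
step 8: x_pred=-11.6160  r=15.2560  x^+=-4.3847  v^+=-10.0702  a^+=0.5529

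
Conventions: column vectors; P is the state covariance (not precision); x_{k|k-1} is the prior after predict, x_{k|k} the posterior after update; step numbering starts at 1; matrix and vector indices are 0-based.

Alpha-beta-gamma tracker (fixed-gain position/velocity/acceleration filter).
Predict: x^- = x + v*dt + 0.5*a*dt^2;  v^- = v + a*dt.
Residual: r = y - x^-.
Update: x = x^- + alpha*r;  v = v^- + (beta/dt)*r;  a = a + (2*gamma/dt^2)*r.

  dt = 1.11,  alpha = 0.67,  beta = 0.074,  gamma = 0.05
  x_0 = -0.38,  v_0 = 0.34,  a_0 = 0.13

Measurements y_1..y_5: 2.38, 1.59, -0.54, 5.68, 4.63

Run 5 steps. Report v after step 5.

v_post = 1.3855

step 1: x_pred=0.0775  r=2.3025  x^+=1.6202  v^+=0.6378  a^+=0.3169
step 2: x_pred=2.5233  r=-0.9333  x^+=1.8980  v^+=0.9273  a^+=0.2411
step 3: x_pred=3.0759  r=-3.6159  x^+=0.6532  v^+=0.9539  a^+=-0.0523
step 4: x_pred=1.6798  r=4.0002  x^+=4.3599  v^+=1.1625  a^+=0.2723
step 5: x_pred=5.8181  r=-1.1881  x^+=5.0221  v^+=1.3855  a^+=0.1759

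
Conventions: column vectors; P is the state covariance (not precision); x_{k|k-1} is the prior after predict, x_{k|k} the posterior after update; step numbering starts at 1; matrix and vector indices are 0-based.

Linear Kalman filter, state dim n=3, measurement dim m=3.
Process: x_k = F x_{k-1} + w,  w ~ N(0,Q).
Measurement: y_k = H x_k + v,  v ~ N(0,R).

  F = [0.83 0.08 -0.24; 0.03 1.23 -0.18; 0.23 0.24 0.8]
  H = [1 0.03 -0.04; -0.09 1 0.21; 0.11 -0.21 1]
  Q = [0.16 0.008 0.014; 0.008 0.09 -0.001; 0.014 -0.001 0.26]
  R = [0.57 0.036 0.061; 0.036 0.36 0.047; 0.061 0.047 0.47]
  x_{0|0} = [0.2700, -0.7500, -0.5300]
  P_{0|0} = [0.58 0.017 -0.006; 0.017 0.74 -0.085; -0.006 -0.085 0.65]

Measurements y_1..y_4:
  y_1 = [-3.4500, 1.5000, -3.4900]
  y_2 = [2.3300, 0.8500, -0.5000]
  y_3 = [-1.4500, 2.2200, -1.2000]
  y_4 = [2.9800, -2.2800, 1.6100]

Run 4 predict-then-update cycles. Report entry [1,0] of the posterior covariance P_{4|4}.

P_post[1,0] = 0.0353

step 1: x^-=[0.2913, -0.8190, -0.5419]  P^-=[0.6097 0.1680 0.0136; 0.1680 1.2701 0.0529; 0.0136 0.0529 0.7163]  S=[1.1908 0.1819 0.0723; 0.1819 1.6581 -0.0040; 0.0723 -0.0040 1.2227]  K=[0.5132 0.0137 0.0068; 0.0656 0.7560 -0.1611; -0.0666 0.1306 0.5823]  nu=[-3.7384, 2.4590, -3.1521]  x^+=[-1.6154, 1.3027, -1.8075]  P^+=[0.2926 0.0473 0.0129; 0.0473 0.2681 0.0149; 0.0129 0.0149 0.2775]
step 2: x^-=[-0.8027, 1.8792, -1.5049]  P^-=[0.3798 0.0955 0.0400; 0.0955 0.5016 0.0677; 0.0400 0.0677 0.4842]  S=[0.9534 0.1143 0.1029; 0.1143 0.8958 0.1139; 0.1029 0.1139 0.9569]  K=[0.3946 0.0250 0.0191; 0.0556 0.5722 -0.1025; -0.0441 0.1290 0.4851]  nu=[3.0162, -0.7854, 1.4878]  x^+=[0.3963, 1.4449, -1.0173]  P^+=[0.2265 0.0407 0.0179; 0.0407 0.2026 0.0202; 0.0179 0.0202 0.2337]
step 3: x^-=[0.6887, 1.9723, -0.3759]  P^-=[0.3283 0.0763 0.0361; 0.0763 0.3982 0.0572; 0.0361 0.0572 0.4520]  S=[0.9009 0.0965 0.0989; 0.0965 0.7897 0.1172; 0.0989 0.1172 0.9239]  K=[0.3609 0.0218 0.0194; 0.0499 0.5181 -0.0905; -0.0429 0.1241 0.4694]  nu=[-2.2129, 0.3887, -0.4856]  x^+=[-0.1108, 2.1072, -0.4607]  P^+=[0.2072 0.0368 0.0171; 0.0368 0.1833 0.0193; 0.0171 0.0193 0.2260]
step 4: x^-=[0.1871, 2.6715, 0.1117]  P^-=[0.3143 0.0700 0.0322; 0.0700 0.3688 0.0505; 0.0322 0.0505 0.4439]  S=[0.8868 0.0900 0.0951; 0.0900 0.7584 0.1148; 0.0951 0.1148 0.9166]  K=[0.3514 0.0195 0.0180; 0.0479 0.4998 -0.0885; -0.0441 0.1204 0.4661]  nu=[2.7172, -4.9581, 2.0388]  x^+=[1.0820, 0.1432, 0.3450]  P^+=[0.2017 0.0353 0.0160; 0.0353 0.1769 0.0181; 0.0160 0.0181 0.2241]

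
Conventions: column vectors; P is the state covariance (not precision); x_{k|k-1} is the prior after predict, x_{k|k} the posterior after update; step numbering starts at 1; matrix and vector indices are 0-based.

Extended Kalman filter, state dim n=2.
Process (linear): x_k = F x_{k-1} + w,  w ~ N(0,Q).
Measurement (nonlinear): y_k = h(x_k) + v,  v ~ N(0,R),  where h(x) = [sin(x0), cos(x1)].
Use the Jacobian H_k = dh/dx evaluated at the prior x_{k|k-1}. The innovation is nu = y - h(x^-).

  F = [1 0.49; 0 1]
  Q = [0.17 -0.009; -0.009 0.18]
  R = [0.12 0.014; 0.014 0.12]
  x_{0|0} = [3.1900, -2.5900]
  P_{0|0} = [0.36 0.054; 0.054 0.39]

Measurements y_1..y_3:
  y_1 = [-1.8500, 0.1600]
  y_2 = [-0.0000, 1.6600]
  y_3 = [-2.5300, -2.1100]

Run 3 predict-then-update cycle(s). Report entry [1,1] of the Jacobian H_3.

step 1: x^-=[1.9209, -2.5900]  P^-=[0.6766 0.2361; 0.2361 0.5700]  H_jac=[-0.3430 0.0000; 0.0000 0.5240]  S=[0.1996 -0.0284; -0.0284 0.2765]  K=[-1.1152 0.3327; -0.2556 1.0539]  nu=[-2.7893, 1.0117]  x^+=[5.3683, -0.8109]  P^+=[0.3766 0.0464; 0.0464 0.2345]
step 2: x^-=[4.9709, -0.8109]  P^-=[0.6484 0.1523; 0.1523 0.4145]  H_jac=[0.2557 0.0000; 0.0000 0.7249]  S=[0.1624 0.0422; 0.0422 0.3378]  K=[0.9673 0.2059; 0.0088 0.8884]  nu=[0.9668, 0.9712]  x^+=[6.1061, 0.0603]  P^+=[0.4653 0.0528; 0.0528 0.1472]
step 3: x^-=[6.1356, 0.0603]  P^-=[0.7223 0.1159; 0.1159 0.3272]  H_jac=[0.9891 0.0000; 0.0000 -0.0603]  S=[0.8267 0.0071; 0.0071 0.1212]  K=[0.8652 -0.1083; 0.1401 -0.1710]  nu=[-2.3830, -3.1082]  x^+=[4.4105, 0.2578]  P^+=[0.1034 0.0146; 0.0146 0.3078]

H_jac[1,1] = -0.0603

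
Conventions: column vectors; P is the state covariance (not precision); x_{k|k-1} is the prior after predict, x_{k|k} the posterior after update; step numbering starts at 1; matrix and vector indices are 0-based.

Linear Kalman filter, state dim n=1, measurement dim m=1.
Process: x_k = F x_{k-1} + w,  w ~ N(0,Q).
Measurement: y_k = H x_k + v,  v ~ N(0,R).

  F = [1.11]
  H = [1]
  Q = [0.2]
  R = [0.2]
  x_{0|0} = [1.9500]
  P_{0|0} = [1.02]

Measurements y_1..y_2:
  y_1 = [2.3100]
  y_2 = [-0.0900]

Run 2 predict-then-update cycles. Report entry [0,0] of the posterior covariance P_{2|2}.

P_post[0,0] = 0.1351

step 1: x^-=[2.1645]  P^-=[1.4567]  S=[1.6567]  K=[0.8793]  nu=[0.1455]  x^+=[2.2924]  P^+=[0.1759]
step 2: x^-=[2.5446]  P^-=[0.4167]  S=[0.6167]  K=[0.6757]  nu=[-2.6346]  x^+=[0.7645]  P^+=[0.1351]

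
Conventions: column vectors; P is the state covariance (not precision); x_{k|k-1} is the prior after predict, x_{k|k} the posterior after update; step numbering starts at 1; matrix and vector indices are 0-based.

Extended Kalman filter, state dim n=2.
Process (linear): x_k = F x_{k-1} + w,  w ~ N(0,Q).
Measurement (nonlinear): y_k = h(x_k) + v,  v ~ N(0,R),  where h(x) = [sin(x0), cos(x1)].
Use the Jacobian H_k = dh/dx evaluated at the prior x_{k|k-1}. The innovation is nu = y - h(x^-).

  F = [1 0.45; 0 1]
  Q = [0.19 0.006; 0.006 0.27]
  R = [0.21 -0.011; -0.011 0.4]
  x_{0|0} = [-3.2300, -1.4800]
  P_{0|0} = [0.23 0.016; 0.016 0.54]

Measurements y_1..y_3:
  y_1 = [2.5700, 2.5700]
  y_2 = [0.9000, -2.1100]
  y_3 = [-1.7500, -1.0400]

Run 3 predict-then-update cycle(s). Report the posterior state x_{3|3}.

x_post = [-7.8960, -2.3944]

step 1: x^-=[-3.8960, -1.4800]  P^-=[0.5437 0.2650; 0.2650 0.8100]  H_jac=[-0.7287 0.0000; 0.0000 0.9959]  S=[0.4987 -0.2033; -0.2033 1.2033]  K=[-0.7572 0.0914; -0.1223 0.6497]  nu=[1.8851, 2.4793]  x^+=[-5.0969, -0.0999]  P^+=[0.2196 0.0451; 0.0451 0.2623]
step 2: x^-=[-5.1419, -0.0999]  P^-=[0.5033 0.1691; 0.1691 0.5323]  H_jac=[0.4164 0.0000; 0.0000 0.0997]  S=[0.2973 -0.0040; -0.0040 0.4053]  K=[0.7056 0.0485; 0.2387 0.1333]  nu=[-0.0092, -3.1050]  x^+=[-5.2990, -0.5159]  P^+=[0.3546 0.1168; 0.1168 0.5084]
step 3: x^-=[-5.5312, -0.5159]  P^-=[0.7527 0.3516; 0.3516 0.7784]  H_jac=[0.7303 0.0000; 0.0000 0.4933]  S=[0.6115 0.1157; 0.1157 0.5894]  K=[0.8759 0.1224; 0.3082 0.5910]  nu=[-2.4331, -1.9098]  x^+=[-7.8960, -2.3944]  P^+=[0.2500 0.0797; 0.0797 0.4723]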